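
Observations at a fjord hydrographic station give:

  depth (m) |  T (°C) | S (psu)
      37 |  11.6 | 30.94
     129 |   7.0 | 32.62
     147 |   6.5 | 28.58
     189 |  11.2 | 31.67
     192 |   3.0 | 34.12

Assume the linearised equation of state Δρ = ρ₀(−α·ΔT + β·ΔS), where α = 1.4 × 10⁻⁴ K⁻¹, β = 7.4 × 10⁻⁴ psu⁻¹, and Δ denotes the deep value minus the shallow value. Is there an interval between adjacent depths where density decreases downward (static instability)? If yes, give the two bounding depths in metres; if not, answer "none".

129–147 m

Evaluate Δρ/ρ₀ = −αΔT + βΔS across each adjacent pair:
  37–129 m: −αΔT+βΔS = −(1.4 × 10⁻⁴)(-4.6)+(7.4 × 10⁻⁴)(+1.68) = 1.9 × 10⁻³ → stable
  129–147 m: −αΔT+βΔS = −(1.4 × 10⁻⁴)(-0.5)+(7.4 × 10⁻⁴)(-4.04) = -2.9 × 10⁻³ → UNSTABLE
  147–189 m: −αΔT+βΔS = −(1.4 × 10⁻⁴)(+4.7)+(7.4 × 10⁻⁴)(+3.09) = 1.6 × 10⁻³ → stable
  189–192 m: −αΔT+βΔS = −(1.4 × 10⁻⁴)(-8.2)+(7.4 × 10⁻⁴)(+2.45) = 3.0 × 10⁻³ → stable
The 129–147 m interval has Δρ < 0: lighter water underlies denser water.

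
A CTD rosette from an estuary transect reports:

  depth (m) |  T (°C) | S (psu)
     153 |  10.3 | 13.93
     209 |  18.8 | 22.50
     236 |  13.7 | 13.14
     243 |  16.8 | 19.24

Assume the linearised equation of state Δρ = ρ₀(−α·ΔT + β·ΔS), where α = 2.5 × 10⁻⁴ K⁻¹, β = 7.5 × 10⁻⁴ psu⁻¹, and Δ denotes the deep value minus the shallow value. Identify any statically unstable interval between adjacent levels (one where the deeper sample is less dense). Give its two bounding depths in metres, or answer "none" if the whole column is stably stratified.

209–236 m

Evaluate Δρ/ρ₀ = −αΔT + βΔS across each adjacent pair:
  153–209 m: −αΔT+βΔS = −(2.5 × 10⁻⁴)(+8.5)+(7.5 × 10⁻⁴)(+8.57) = 4.3 × 10⁻³ → stable
  209–236 m: −αΔT+βΔS = −(2.5 × 10⁻⁴)(-5.1)+(7.5 × 10⁻⁴)(-9.36) = -5.7 × 10⁻³ → UNSTABLE
  236–243 m: −αΔT+βΔS = −(2.5 × 10⁻⁴)(+3.1)+(7.5 × 10⁻⁴)(+6.10) = 3.8 × 10⁻³ → stable
The 209–236 m interval has Δρ < 0: lighter water underlies denser water.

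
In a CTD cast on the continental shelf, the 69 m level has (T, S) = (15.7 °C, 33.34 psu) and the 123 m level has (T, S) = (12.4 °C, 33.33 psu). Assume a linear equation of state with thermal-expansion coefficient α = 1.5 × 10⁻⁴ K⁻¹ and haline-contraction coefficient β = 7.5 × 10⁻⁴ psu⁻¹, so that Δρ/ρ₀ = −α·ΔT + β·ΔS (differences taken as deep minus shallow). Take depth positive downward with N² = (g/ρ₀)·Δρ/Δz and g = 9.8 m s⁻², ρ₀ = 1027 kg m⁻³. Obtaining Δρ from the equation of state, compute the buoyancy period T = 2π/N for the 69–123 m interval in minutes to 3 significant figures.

11.1 min

ΔT = -3.3 K, ΔS = -0.01 psu (deep − shallow).
Δρ/ρ₀ = −αΔT + βΔS = 4.95 × 10⁻⁴ − 7.50 × 10⁻⁶ = 4.875 × 10⁻⁴, so Δρ ≈ 0.5007 kg m⁻³.
N² = (g/ρ₀)·Δρ/Δz = g·(Δρ/ρ₀)/Δz = 9.8 × 4.875 × 10⁻⁴ / 54 = 8.8472 × 10⁻⁵ s⁻².
N = √(8.8472 × 10⁻⁵) = 9.4060 × 10⁻³ rad s⁻¹ → T = 2π/N = 668.00 s = 11.133 min ≈ 11.1 min.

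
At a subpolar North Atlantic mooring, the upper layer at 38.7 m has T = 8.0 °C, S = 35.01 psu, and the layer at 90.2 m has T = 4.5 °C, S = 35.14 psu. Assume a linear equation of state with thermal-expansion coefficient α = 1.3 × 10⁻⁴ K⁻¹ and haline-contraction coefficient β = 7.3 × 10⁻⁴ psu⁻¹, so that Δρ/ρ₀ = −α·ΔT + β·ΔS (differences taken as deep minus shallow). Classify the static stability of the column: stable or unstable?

stable

ΔT = 4.5 − 8.0 = -3.5 K and ΔS = 35.14 − 35.01 = +0.13 psu (deep − shallow).
−αΔT = 4.55 × 10⁻⁴; βΔS = 9.49 × 10⁻⁵; sum Δρ/ρ₀ = 5.499 × 10⁻⁴.
Δρ/ρ₀ > 0, so Δρ > 0: deeper water is denser → statically stable.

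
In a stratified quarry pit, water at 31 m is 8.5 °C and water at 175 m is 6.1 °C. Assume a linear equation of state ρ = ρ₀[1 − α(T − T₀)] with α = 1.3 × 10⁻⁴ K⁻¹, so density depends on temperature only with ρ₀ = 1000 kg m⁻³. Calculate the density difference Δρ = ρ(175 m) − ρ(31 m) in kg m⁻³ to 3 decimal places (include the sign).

+0.312 kg m⁻³

ΔT = -2.4 K, Δρ/ρ₀ = −αΔT = 3.12 × 10⁻⁴.
Δρ = 1000 × (3.12 × 10⁻⁴) = +0.312 kg m⁻³.
Positive Δρ: denser below, stable.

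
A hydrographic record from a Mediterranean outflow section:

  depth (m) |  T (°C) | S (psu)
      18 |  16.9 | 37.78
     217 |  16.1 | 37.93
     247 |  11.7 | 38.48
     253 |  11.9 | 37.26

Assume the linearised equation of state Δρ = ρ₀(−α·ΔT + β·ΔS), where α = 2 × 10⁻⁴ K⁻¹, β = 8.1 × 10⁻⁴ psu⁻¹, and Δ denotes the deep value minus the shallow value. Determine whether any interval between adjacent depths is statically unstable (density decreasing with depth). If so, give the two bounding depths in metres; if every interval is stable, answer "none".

Evaluate Δρ/ρ₀ = −αΔT + βΔS across each adjacent pair:
  18–217 m: −αΔT+βΔS = −(2 × 10⁻⁴)(-0.8)+(8.1 × 10⁻⁴)(+0.15) = 2.8 × 10⁻⁴ → stable
  217–247 m: −αΔT+βΔS = −(2 × 10⁻⁴)(-4.4)+(8.1 × 10⁻⁴)(+0.55) = 1.3 × 10⁻³ → stable
  247–253 m: −αΔT+βΔS = −(2 × 10⁻⁴)(+0.2)+(8.1 × 10⁻⁴)(-1.22) = -1.0 × 10⁻³ → UNSTABLE
The 247–253 m interval has Δρ < 0: lighter water underlies denser water.

247–253 m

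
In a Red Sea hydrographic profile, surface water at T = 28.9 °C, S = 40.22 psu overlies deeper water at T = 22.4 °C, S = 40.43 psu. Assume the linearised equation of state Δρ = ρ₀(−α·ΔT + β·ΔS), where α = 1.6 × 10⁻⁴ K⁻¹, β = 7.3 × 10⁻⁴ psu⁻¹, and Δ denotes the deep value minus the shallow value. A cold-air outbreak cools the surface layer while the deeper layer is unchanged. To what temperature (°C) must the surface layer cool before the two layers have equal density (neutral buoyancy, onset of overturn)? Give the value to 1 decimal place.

Neutral buoyancy requires Δρ = 0, i.e. −α(T_deep − T_surf′) + β(S_deep − S_surf) = 0.
T_surf′ = T_deep − (β/α)·ΔS = 22.4 − (7.3 × 10⁻⁴/1.6 × 10⁻⁴)·(+0.21) = 21.442 °C.
Cooling required: 28.9 − (21.442) = 7.458 °C.

21.4 °C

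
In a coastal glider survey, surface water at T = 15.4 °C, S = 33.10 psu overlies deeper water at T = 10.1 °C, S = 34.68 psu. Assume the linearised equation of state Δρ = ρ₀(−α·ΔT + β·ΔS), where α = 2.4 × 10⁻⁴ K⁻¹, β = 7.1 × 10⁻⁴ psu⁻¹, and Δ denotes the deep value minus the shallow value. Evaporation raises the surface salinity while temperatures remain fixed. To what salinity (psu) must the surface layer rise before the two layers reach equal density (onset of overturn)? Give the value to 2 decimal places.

Neutral buoyancy requires −α(T_deep − T_surf) + β(S_deep − S_surf′) = 0.
S_surf′ = S_deep − (α/β)·ΔT = 34.68 − (2.4 × 10⁻⁴/7.1 × 10⁻⁴)·(-5.3) = 36.4715 psu.
Increase required: 36.4715 − 33.10 = 3.3715 psu.

36.47 psu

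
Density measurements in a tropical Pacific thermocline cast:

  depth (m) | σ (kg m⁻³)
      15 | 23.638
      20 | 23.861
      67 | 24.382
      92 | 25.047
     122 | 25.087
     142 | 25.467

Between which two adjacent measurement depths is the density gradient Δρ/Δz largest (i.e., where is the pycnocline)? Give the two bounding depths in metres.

Compute the density gradient over each adjacent pair:
  15–20 m: Δρ/Δz = 0.223/5 = 0.045 kg m⁻⁴
  20–67 m: Δρ/Δz = 0.521/47 = 0.011 kg m⁻⁴
  67–92 m: Δρ/Δz = 0.665/25 = 0.027 kg m⁻⁴
  92–122 m: Δρ/Δz = 0.040/30 = 1.3 × 10⁻³ kg m⁻⁴
  122–142 m: Δρ/Δz = 0.380/20 = 0.019 kg m⁻⁴
The largest gradient is in the 15–20 m interval — the pycnocline.

15–20 m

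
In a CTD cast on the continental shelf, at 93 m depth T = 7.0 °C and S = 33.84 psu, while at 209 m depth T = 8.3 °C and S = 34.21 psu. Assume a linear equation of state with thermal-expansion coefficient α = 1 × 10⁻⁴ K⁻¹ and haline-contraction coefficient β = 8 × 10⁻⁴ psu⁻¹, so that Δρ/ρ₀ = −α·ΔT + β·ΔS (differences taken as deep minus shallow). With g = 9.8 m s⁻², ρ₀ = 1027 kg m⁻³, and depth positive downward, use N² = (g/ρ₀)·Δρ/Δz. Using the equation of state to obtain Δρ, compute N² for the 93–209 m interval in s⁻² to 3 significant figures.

1.40 × 10⁻⁵ s⁻²

ΔT = +1.3 K, ΔS = +0.37 psu (deep − shallow).
Δρ/ρ₀ = −αΔT + βΔS = -1.30 × 10⁻⁴ + 2.96 × 10⁻⁴ = 1.66 × 10⁻⁴, so Δρ ≈ 0.1705 kg m⁻³.
N² = (g/ρ₀)·Δρ/Δz = g·(Δρ/ρ₀)/Δz = 9.8 × 1.66 × 10⁻⁴ / 116 = 1.4024 × 10⁻⁵ s⁻² ≈ 1.40 × 10⁻⁵ s⁻².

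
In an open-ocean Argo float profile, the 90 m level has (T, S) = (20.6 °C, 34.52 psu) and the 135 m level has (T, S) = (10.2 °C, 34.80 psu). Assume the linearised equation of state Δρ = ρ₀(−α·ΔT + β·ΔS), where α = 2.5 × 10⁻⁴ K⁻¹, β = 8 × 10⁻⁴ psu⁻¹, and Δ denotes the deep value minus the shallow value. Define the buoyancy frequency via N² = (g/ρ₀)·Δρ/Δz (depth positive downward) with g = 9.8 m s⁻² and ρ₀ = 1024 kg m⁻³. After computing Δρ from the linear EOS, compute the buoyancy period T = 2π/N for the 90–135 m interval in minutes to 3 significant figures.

ΔT = -10.4 K, ΔS = +0.28 psu (deep − shallow).
Δρ/ρ₀ = −αΔT + βΔS = 2.60 × 10⁻³ + 2.24 × 10⁻⁴ = 2.824 × 10⁻³, so Δρ ≈ 2.892 kg m⁻³.
N² = (g/ρ₀)·Δρ/Δz = g·(Δρ/ρ₀)/Δz = 9.8 × 2.824 × 10⁻³ / 45 = 6.1500 × 10⁻⁴ s⁻².
N = √(6.1500 × 10⁻⁴) = 0.024799 rad s⁻¹ → T = 2π/N = 253.36 s = 4.2227 min ≈ 4.22 min.

4.22 min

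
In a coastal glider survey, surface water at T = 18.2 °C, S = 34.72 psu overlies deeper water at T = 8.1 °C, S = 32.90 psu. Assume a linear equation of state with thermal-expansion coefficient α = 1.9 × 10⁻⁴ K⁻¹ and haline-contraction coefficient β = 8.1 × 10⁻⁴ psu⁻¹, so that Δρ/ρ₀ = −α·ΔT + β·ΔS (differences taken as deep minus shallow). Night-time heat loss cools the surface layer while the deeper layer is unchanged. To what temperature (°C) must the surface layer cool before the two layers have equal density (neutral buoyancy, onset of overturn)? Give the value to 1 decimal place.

Neutral buoyancy requires Δρ = 0, i.e. −α(T_deep − T_surf′) + β(S_deep − S_surf) = 0.
T_surf′ = T_deep − (β/α)·ΔS = 8.1 − (8.1 × 10⁻⁴/1.9 × 10⁻⁴)·(-1.82) = 15.859 °C.
Cooling required: 18.2 − (15.859) = 2.341 °C.

15.9 °C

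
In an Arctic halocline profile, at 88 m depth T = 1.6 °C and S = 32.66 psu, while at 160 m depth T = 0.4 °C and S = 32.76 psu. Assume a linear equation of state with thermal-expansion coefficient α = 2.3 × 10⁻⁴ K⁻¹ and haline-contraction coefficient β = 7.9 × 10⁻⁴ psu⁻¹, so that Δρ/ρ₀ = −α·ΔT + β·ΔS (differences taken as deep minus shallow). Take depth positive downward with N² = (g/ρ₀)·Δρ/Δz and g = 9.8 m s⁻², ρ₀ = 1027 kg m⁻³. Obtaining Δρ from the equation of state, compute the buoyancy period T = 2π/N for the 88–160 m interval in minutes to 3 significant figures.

ΔT = -1.2 K, ΔS = +0.10 psu (deep − shallow).
Δρ/ρ₀ = −αΔT + βΔS = 2.76 × 10⁻⁴ + 7.90 × 10⁻⁵ = 3.55 × 10⁻⁴, so Δρ ≈ 0.3646 kg m⁻³.
N² = (g/ρ₀)·Δρ/Δz = g·(Δρ/ρ₀)/Δz = 9.8 × 3.55 × 10⁻⁴ / 72 = 4.8319 × 10⁻⁵ s⁻².
N = √(4.8319 × 10⁻⁵) = 6.9512 × 10⁻³ rad s⁻¹ → T = 2π/N = 903.90 s = 15.065 min ≈ 15.1 min.

15.1 min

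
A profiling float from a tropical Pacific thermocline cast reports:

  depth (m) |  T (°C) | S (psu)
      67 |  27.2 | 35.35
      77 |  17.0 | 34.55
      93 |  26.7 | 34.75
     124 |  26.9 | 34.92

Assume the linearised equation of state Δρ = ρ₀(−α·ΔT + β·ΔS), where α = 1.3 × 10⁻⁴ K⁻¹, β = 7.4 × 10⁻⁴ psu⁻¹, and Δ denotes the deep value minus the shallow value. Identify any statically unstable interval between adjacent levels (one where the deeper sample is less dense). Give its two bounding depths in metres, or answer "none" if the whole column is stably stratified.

Evaluate Δρ/ρ₀ = −αΔT + βΔS across each adjacent pair:
  67–77 m: −αΔT+βΔS = −(1.3 × 10⁻⁴)(-10.2)+(7.4 × 10⁻⁴)(-0.80) = 7.3 × 10⁻⁴ → stable
  77–93 m: −αΔT+βΔS = −(1.3 × 10⁻⁴)(+9.7)+(7.4 × 10⁻⁴)(+0.20) = -1.1 × 10⁻³ → UNSTABLE
  93–124 m: −αΔT+βΔS = −(1.3 × 10⁻⁴)(+0.2)+(7.4 × 10⁻⁴)(+0.17) = 1.0 × 10⁻⁴ → stable
The 77–93 m interval has Δρ < 0: lighter water underlies denser water.

77–93 m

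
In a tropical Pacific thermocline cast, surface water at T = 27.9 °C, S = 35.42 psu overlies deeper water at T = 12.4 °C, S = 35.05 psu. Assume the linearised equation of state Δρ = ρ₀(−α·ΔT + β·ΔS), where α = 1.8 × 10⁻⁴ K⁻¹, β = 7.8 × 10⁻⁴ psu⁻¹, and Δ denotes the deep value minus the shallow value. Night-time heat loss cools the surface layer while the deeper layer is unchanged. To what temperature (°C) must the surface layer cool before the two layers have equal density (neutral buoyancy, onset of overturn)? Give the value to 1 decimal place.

Neutral buoyancy requires Δρ = 0, i.e. −α(T_deep − T_surf′) + β(S_deep − S_surf) = 0.
T_surf′ = T_deep − (β/α)·ΔS = 12.4 − (7.8 × 10⁻⁴/1.8 × 10⁻⁴)·(-0.37) = 14.003 °C.
Cooling required: 27.9 − (14.003) = 13.897 °C.

14.0 °C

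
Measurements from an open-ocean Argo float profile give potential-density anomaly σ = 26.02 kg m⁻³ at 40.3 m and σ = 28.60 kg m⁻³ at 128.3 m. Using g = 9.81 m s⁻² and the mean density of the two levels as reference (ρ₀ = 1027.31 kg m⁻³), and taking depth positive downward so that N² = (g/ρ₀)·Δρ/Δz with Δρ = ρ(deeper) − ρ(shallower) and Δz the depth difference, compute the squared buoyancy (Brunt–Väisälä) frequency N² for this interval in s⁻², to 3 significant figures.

2.80 × 10⁻⁴ s⁻²

Δρ = 1028.60 − 1026.02 = 2.58 kg m⁻³ over Δz = 128.3 − 40.3 = 88 m.
N² = (9.81/1027.31) × (2.58/88) = 2.7997 × 10⁻⁴ s⁻² ≈ 2.80 × 10⁻⁴ s⁻².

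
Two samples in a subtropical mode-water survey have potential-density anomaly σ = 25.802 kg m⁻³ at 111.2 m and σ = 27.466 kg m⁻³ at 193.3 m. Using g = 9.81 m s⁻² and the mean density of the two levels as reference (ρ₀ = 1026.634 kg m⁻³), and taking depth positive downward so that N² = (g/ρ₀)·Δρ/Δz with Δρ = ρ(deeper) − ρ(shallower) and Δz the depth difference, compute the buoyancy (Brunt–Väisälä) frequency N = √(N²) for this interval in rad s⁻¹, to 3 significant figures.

Δρ = 1027.466 − 1025.802 = 1.664 kg m⁻³ over Δz = 193.3 − 111.2 = 82.1 m.
N² = (9.81/1026.634) × (1.664/82.1) = 1.9367 × 10⁻⁴ s⁻².
N = √(1.9367 × 10⁻⁴) = 0.013917 rad s⁻¹ ≈ 0.0139 rad s⁻¹.
N² > 0, so the interval is statically stable.

0.0139 rad s⁻¹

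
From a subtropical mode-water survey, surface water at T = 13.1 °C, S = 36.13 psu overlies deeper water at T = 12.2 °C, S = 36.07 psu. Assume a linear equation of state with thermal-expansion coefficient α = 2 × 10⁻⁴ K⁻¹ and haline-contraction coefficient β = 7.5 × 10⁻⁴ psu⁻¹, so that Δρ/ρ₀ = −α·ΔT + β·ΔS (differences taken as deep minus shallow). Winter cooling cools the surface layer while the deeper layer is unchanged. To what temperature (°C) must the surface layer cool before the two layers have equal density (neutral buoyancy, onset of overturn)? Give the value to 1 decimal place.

12.4 °C

Neutral buoyancy requires Δρ = 0, i.e. −α(T_deep − T_surf′) + β(S_deep − S_surf) = 0.
T_surf′ = T_deep − (β/α)·ΔS = 12.2 − (7.5 × 10⁻⁴/2 × 10⁻⁴)·(-0.06) = 12.425 °C.
Cooling required: 13.1 − (12.425) = 0.675 °C.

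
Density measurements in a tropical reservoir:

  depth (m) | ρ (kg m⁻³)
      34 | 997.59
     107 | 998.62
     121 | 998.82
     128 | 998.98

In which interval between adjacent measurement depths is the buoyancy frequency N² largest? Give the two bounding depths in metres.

121–128 m

Compute the density gradient over each adjacent pair:
  34–107 m: Δρ/Δz = 1.03/73 = 0.014 kg m⁻⁴
  107–121 m: Δρ/Δz = 0.20/14 = 0.014 kg m⁻⁴
  121–128 m: Δρ/Δz = 0.16/7 = 0.023 kg m⁻⁴
The largest gradient is in the 121–128 m interval — the pycnocline.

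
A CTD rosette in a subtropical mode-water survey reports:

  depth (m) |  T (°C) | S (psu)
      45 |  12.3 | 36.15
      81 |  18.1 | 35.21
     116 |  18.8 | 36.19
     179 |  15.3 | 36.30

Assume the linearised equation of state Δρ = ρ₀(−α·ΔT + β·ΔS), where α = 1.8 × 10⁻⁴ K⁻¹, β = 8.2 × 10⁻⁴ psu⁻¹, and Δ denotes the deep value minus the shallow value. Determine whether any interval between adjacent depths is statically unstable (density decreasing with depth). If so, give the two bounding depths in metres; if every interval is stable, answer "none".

Evaluate Δρ/ρ₀ = −αΔT + βΔS across each adjacent pair:
  45–81 m: −αΔT+βΔS = −(1.8 × 10⁻⁴)(+5.8)+(8.2 × 10⁻⁴)(-0.94) = -1.8 × 10⁻³ → UNSTABLE
  81–116 m: −αΔT+βΔS = −(1.8 × 10⁻⁴)(+0.7)+(8.2 × 10⁻⁴)(+0.98) = 6.8 × 10⁻⁴ → stable
  116–179 m: −αΔT+βΔS = −(1.8 × 10⁻⁴)(-3.5)+(8.2 × 10⁻⁴)(+0.11) = 7.2 × 10⁻⁴ → stable
The 45–81 m interval has Δρ < 0: lighter water underlies denser water.

45–81 m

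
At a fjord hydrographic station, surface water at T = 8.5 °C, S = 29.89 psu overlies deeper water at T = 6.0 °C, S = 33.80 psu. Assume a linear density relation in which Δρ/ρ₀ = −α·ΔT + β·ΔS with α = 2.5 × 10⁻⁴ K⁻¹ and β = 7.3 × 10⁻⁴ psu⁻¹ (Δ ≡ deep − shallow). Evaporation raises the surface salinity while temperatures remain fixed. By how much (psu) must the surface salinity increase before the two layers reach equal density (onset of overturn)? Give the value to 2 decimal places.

Neutral buoyancy requires −α(T_deep − T_surf) + β(S_deep − S_surf′) = 0.
S_surf′ = S_deep − (α/β)·ΔT = 33.80 − (2.5 × 10⁻⁴/7.3 × 10⁻⁴)·(-2.5) = 34.6562 psu.
Increase required: 34.6562 − 29.89 = 4.7662 psu.

4.77 psu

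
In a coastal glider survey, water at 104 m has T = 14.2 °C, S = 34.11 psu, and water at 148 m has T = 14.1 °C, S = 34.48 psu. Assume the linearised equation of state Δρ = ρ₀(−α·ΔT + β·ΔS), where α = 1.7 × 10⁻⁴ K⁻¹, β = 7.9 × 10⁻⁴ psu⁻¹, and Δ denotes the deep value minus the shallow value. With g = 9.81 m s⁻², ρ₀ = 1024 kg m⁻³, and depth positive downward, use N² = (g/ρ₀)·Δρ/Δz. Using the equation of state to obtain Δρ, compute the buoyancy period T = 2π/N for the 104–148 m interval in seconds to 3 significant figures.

ΔT = -0.1 K, ΔS = +0.37 psu (deep − shallow).
Δρ/ρ₀ = −αΔT + βΔS = 1.70 × 10⁻⁵ + 2.923 × 10⁻⁴ = 3.093 × 10⁻⁴, so Δρ ≈ 0.3167 kg m⁻³.
N² = (g/ρ₀)·Δρ/Δz = g·(Δρ/ρ₀)/Δz = 9.81 × 3.093 × 10⁻⁴ / 44 = 6.8960 × 10⁻⁵ s⁻².
N = √(6.8960 × 10⁻⁵) = 8.3042 × 10⁻³ rad s⁻¹ → T = 2π/N = 756.63 s ≈ 757 s.

757 s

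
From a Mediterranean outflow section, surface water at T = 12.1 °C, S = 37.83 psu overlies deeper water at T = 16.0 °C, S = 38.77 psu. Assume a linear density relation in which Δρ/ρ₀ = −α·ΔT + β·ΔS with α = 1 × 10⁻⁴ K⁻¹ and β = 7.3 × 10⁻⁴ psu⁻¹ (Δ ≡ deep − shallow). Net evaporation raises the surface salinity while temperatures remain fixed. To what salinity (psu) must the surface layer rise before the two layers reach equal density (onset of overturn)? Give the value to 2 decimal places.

Neutral buoyancy requires −α(T_deep − T_surf) + β(S_deep − S_surf′) = 0.
S_surf′ = S_deep − (α/β)·ΔT = 38.77 − (1 × 10⁻⁴/7.3 × 10⁻⁴)·(+3.9) = 38.2358 psu.
Increase required: 38.2358 − 37.83 = 0.4058 psu.

38.24 psu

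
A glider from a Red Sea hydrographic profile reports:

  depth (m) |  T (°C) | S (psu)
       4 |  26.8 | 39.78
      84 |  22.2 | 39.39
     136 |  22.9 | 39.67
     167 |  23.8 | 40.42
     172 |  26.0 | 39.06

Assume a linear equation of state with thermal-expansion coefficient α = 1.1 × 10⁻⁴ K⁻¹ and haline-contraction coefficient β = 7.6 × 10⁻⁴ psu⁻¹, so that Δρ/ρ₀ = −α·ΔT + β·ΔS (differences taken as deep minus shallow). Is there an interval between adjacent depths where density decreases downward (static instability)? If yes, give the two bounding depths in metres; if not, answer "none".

Evaluate Δρ/ρ₀ = −αΔT + βΔS across each adjacent pair:
  4–84 m: −αΔT+βΔS = −(1.1 × 10⁻⁴)(-4.6)+(7.6 × 10⁻⁴)(-0.39) = 2.1 × 10⁻⁴ → stable
  84–136 m: −αΔT+βΔS = −(1.1 × 10⁻⁴)(+0.7)+(7.6 × 10⁻⁴)(+0.28) = 1.4 × 10⁻⁴ → stable
  136–167 m: −αΔT+βΔS = −(1.1 × 10⁻⁴)(+0.9)+(7.6 × 10⁻⁴)(+0.75) = 4.7 × 10⁻⁴ → stable
  167–172 m: −αΔT+βΔS = −(1.1 × 10⁻⁴)(+2.2)+(7.6 × 10⁻⁴)(-1.36) = -1.3 × 10⁻³ → UNSTABLE
The 167–172 m interval has Δρ < 0: lighter water underlies denser water.

167–172 m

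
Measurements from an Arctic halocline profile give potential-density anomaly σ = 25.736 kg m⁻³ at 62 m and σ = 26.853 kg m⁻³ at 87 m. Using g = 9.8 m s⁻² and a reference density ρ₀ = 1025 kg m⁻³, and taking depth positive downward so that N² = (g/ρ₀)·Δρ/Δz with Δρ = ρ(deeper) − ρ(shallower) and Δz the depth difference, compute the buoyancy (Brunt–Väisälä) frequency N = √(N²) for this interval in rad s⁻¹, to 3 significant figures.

Δρ = 1026.853 − 1025.736 = 1.117 kg m⁻³ over Δz = 87 − 62 = 25 m.
N² = (9.8/1025) × (1.117/25) = 4.2718 × 10⁻⁴ s⁻².
N = √(4.2718 × 10⁻⁴) = 0.020668 rad s⁻¹ ≈ 0.0207 rad s⁻¹.
A positive N² confirms static stability across the interval.

0.0207 rad s⁻¹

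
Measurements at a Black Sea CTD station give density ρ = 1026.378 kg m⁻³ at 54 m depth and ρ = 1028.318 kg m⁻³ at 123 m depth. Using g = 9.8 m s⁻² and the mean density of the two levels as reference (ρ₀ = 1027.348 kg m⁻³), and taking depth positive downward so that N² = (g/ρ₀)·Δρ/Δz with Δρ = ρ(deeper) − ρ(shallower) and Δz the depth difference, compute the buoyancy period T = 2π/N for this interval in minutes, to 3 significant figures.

Δρ = 1028.318 − 1026.378 = 1.940 kg m⁻³ over Δz = 123 − 54 = 69 m.
N² = (9.8/1027.348) × (1.940/69) = 2.6820 × 10⁻⁴ s⁻².
N = √(2.6820 × 10⁻⁴) = 0.016377 rad s⁻¹, so T = 2π/N = 383.66 s = 6.3943 min ≈ 6.39 min.

6.39 min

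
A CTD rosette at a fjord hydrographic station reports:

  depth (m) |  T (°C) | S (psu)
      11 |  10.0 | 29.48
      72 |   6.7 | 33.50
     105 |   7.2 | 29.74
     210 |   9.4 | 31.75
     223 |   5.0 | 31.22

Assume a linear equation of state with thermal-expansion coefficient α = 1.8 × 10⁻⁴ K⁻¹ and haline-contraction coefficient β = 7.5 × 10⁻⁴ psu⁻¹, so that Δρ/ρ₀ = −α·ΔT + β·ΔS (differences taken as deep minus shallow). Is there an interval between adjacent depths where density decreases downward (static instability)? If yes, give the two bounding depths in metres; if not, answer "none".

72–105 m

Evaluate Δρ/ρ₀ = −αΔT + βΔS across each adjacent pair:
  11–72 m: −αΔT+βΔS = −(1.8 × 10⁻⁴)(-3.3)+(7.5 × 10⁻⁴)(+4.02) = 3.6 × 10⁻³ → stable
  72–105 m: −αΔT+βΔS = −(1.8 × 10⁻⁴)(+0.5)+(7.5 × 10⁻⁴)(-3.76) = -2.9 × 10⁻³ → UNSTABLE
  105–210 m: −αΔT+βΔS = −(1.8 × 10⁻⁴)(+2.2)+(7.5 × 10⁻⁴)(+2.01) = 1.1 × 10⁻³ → stable
  210–223 m: −αΔT+βΔS = −(1.8 × 10⁻⁴)(-4.4)+(7.5 × 10⁻⁴)(-0.53) = 3.9 × 10⁻⁴ → stable
The 72–105 m interval has Δρ < 0: lighter water underlies denser water.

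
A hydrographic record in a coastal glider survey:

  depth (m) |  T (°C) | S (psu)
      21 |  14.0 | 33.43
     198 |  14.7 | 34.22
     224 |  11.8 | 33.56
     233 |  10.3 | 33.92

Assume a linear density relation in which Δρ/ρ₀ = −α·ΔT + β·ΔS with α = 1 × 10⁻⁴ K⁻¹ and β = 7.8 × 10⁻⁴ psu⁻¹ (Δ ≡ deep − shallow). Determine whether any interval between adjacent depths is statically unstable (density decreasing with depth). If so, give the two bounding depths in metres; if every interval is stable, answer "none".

198–224 m

Evaluate Δρ/ρ₀ = −αΔT + βΔS across each adjacent pair:
  21–198 m: −αΔT+βΔS = −(1 × 10⁻⁴)(+0.7)+(7.8 × 10⁻⁴)(+0.79) = 5.5 × 10⁻⁴ → stable
  198–224 m: −αΔT+βΔS = −(1 × 10⁻⁴)(-2.9)+(7.8 × 10⁻⁴)(-0.66) = -2.2 × 10⁻⁴ → UNSTABLE
  224–233 m: −αΔT+βΔS = −(1 × 10⁻⁴)(-1.5)+(7.8 × 10⁻⁴)(+0.36) = 4.3 × 10⁻⁴ → stable
The 198–224 m interval has Δρ < 0: lighter water underlies denser water.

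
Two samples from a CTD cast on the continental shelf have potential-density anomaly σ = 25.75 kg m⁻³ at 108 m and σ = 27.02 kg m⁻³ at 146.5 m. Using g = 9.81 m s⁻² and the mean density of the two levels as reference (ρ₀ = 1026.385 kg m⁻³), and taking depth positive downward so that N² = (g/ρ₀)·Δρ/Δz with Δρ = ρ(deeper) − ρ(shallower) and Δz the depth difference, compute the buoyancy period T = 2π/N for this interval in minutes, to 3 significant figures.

5.90 min

Δρ = 1027.02 − 1025.75 = 1.27 kg m⁻³ over Δz = 146.5 − 108 = 38.5 m.
N² = (9.81/1026.385) × (1.27/38.5) = 3.1528 × 10⁻⁴ s⁻².
N = √(3.1528 × 10⁻⁴) = 0.017756 rad s⁻¹, so T = 2π/N = 353.86 s = 5.8977 min ≈ 5.90 min.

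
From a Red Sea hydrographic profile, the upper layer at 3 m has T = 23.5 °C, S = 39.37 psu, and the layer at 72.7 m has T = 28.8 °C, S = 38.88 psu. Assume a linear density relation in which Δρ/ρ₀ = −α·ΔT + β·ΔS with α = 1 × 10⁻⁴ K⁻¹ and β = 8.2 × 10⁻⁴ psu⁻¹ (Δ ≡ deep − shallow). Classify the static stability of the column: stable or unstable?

unstable

ΔT = 28.8 − 23.5 = +5.3 K and ΔS = 38.88 − 39.37 = -0.49 psu (deep − shallow).
−αΔT = -5.30 × 10⁻⁴; βΔS = -4.018 × 10⁻⁴; sum Δρ/ρ₀ = -9.318 × 10⁻⁴.
Δρ/ρ₀ < 0, so Δρ < 0: deeper water is lighter → statically unstable; the column would overturn.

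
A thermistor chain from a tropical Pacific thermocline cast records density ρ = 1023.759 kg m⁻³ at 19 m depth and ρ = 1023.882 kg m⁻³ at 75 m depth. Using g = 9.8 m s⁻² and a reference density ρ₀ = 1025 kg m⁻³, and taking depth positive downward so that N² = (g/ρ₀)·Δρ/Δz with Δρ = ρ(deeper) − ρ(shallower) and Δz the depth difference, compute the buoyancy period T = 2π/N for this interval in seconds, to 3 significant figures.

Δρ = 1023.882 − 1023.759 = 0.123 kg m⁻³ over Δz = 75 − 19 = 56 m.
N² = (9.8/1025) × (0.123/56) = 2.1000 × 10⁻⁵ s⁻².
N = √(2.1000 × 10⁻⁵) = 4.5826 × 10⁻³ rad s⁻¹, so T = 2π/N = 1.3711 × 10³ s ≈ 1.37 × 10³ s.

1.37 × 10³ s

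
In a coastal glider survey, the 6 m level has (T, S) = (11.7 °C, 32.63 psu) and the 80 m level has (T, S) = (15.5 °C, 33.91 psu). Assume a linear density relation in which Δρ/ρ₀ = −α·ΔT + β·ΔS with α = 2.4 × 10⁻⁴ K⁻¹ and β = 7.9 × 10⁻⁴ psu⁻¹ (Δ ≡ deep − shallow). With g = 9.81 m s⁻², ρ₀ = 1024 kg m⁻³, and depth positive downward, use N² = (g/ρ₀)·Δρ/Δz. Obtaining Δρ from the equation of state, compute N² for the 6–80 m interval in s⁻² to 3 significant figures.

ΔT = +3.8 K, ΔS = +1.28 psu (deep − shallow).
Δρ/ρ₀ = −αΔT + βΔS = -9.12 × 10⁻⁴ + 1.0112 × 10⁻³ = 9.92 × 10⁻⁵, so Δρ ≈ 0.1016 kg m⁻³.
N² = (g/ρ₀)·Δρ/Δz = g·(Δρ/ρ₀)/Δz = 9.81 × 9.92 × 10⁻⁵ / 74 = 1.3151 × 10⁻⁵ s⁻² ≈ 1.32 × 10⁻⁵ s⁻².

1.32 × 10⁻⁵ s⁻²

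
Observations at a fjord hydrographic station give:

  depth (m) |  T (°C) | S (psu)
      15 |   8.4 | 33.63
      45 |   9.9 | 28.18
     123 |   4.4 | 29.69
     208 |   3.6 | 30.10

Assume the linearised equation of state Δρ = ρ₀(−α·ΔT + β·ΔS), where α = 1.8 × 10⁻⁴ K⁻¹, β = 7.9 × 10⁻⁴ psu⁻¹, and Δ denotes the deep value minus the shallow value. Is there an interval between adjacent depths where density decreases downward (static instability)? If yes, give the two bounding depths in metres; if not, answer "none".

Evaluate Δρ/ρ₀ = −αΔT + βΔS across each adjacent pair:
  15–45 m: −αΔT+βΔS = −(1.8 × 10⁻⁴)(+1.5)+(7.9 × 10⁻⁴)(-5.45) = -4.6 × 10⁻³ → UNSTABLE
  45–123 m: −αΔT+βΔS = −(1.8 × 10⁻⁴)(-5.5)+(7.9 × 10⁻⁴)(+1.51) = 2.2 × 10⁻³ → stable
  123–208 m: −αΔT+βΔS = −(1.8 × 10⁻⁴)(-0.8)+(7.9 × 10⁻⁴)(+0.41) = 4.7 × 10⁻⁴ → stable
The 15–45 m interval has Δρ < 0: lighter water underlies denser water.

15–45 m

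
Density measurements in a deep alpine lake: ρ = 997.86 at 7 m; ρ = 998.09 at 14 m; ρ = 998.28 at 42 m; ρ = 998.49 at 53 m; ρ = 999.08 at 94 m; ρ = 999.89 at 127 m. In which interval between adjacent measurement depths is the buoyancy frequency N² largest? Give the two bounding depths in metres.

7–14 m

Compute the density gradient over each adjacent pair:
  7–14 m: Δρ/Δz = 0.23/7 = 0.033 kg m⁻⁴
  14–42 m: Δρ/Δz = 0.19/28 = 6.8 × 10⁻³ kg m⁻⁴
  42–53 m: Δρ/Δz = 0.21/11 = 0.019 kg m⁻⁴
  53–94 m: Δρ/Δz = 0.59/41 = 0.014 kg m⁻⁴
  94–127 m: Δρ/Δz = 0.81/33 = 0.025 kg m⁻⁴
The largest gradient is in the 7–14 m interval — the pycnocline.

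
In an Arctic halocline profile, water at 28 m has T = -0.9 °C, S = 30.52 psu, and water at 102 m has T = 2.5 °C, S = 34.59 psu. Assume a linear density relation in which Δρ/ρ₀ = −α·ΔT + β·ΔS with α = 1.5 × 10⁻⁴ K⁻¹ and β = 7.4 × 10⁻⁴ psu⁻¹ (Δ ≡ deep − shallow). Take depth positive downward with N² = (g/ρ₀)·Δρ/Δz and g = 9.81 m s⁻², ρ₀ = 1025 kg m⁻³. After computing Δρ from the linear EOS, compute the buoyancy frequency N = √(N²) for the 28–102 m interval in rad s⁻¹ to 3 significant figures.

0.0182 rad s⁻¹

ΔT = +3.4 K, ΔS = +4.07 psu (deep − shallow).
Δρ/ρ₀ = −αΔT + βΔS = -5.10 × 10⁻⁴ + 3.0118 × 10⁻³ = 2.5018 × 10⁻³, so Δρ ≈ 2.564 kg m⁻³.
N² = (g/ρ₀)·Δρ/Δz = g·(Δρ/ρ₀)/Δz = 9.81 × 2.5018 × 10⁻³ / 74 = 3.3166 × 10⁻⁴ s⁻².
N = √(3.3166 × 10⁻⁴) = 0.018212 rad s⁻¹ ≈ 0.0182 rad s⁻¹.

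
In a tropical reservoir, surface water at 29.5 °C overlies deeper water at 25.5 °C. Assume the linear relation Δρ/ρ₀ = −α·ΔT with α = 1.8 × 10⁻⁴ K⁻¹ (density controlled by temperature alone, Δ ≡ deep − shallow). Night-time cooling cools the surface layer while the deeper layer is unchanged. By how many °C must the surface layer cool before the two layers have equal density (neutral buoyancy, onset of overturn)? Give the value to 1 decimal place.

4.0 °C

With temperature the only control, equal density requires T_surf′ = T_deep.
T_surf′ = 25.5 °C.
Cooling required: 29.5 − 25.5 = 4.0 °C.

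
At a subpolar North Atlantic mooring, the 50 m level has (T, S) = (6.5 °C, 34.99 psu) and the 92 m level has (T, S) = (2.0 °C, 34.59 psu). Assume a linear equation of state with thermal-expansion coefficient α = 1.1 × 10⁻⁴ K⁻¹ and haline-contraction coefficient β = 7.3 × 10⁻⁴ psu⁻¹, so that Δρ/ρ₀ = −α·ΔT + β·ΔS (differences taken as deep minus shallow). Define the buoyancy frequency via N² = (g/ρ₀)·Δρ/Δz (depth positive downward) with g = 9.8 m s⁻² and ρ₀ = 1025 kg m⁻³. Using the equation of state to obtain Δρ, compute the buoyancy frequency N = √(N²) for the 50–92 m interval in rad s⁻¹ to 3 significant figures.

ΔT = -4.5 K, ΔS = -0.40 psu (deep − shallow).
Δρ/ρ₀ = −αΔT + βΔS = 4.95 × 10⁻⁴ − 2.92 × 10⁻⁴ = 2.03 × 10⁻⁴, so Δρ ≈ 0.2081 kg m⁻³.
N² = (g/ρ₀)·Δρ/Δz = g·(Δρ/ρ₀)/Δz = 9.8 × 2.03 × 10⁻⁴ / 42 = 4.7367 × 10⁻⁵ s⁻².
N = √(4.7367 × 10⁻⁵) = 6.8824 × 10⁻³ rad s⁻¹ ≈ 6.88 × 10⁻³ rad s⁻¹.

6.88 × 10⁻³ rad s⁻¹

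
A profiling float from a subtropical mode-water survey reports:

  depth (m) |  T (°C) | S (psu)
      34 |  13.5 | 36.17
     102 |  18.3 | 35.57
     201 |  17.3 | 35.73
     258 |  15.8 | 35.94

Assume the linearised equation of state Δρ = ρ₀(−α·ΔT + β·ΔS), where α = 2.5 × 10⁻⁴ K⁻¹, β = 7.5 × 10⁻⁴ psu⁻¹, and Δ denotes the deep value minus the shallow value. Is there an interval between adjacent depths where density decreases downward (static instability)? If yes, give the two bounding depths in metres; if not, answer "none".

34–102 m

Evaluate Δρ/ρ₀ = −αΔT + βΔS across each adjacent pair:
  34–102 m: −αΔT+βΔS = −(2.5 × 10⁻⁴)(+4.8)+(7.5 × 10⁻⁴)(-0.60) = -1.6 × 10⁻³ → UNSTABLE
  102–201 m: −αΔT+βΔS = −(2.5 × 10⁻⁴)(-1.0)+(7.5 × 10⁻⁴)(+0.16) = 3.7 × 10⁻⁴ → stable
  201–258 m: −αΔT+βΔS = −(2.5 × 10⁻⁴)(-1.5)+(7.5 × 10⁻⁴)(+0.21) = 5.3 × 10⁻⁴ → stable
The 34–102 m interval has Δρ < 0: lighter water underlies denser water.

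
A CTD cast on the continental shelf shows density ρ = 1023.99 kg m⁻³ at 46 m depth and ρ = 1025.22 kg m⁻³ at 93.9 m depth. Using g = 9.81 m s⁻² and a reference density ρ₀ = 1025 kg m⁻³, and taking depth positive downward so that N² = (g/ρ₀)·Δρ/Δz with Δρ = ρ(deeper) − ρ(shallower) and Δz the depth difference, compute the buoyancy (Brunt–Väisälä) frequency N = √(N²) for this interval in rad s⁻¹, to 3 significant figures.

Δρ = 1025.22 − 1023.99 = 1.23 kg m⁻³ over Δz = 93.9 − 46 = 47.9 m.
N² = (9.81/1025) × (1.23/47.9) = 2.4576 × 10⁻⁴ s⁻².
N = √(2.4576 × 10⁻⁴) = 0.015677 rad s⁻¹ ≈ 0.0157 rad s⁻¹.

0.0157 rad s⁻¹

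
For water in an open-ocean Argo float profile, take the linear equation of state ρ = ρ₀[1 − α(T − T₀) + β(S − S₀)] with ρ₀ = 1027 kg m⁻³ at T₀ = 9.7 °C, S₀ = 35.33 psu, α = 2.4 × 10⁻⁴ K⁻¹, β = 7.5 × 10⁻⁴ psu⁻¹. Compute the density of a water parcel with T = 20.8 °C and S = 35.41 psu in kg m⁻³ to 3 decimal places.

1024.326 kg m⁻³

T − T₀ = +11.1 K, S − S₀ = +0.08 psu.
Bracket = 1 − α·(+11.1) + β·(+0.08) = 1 + (-2.604 × 10⁻³) = 0.9973960.
ρ = 1027 × 0.9973960 = 1024.326 kg m⁻³.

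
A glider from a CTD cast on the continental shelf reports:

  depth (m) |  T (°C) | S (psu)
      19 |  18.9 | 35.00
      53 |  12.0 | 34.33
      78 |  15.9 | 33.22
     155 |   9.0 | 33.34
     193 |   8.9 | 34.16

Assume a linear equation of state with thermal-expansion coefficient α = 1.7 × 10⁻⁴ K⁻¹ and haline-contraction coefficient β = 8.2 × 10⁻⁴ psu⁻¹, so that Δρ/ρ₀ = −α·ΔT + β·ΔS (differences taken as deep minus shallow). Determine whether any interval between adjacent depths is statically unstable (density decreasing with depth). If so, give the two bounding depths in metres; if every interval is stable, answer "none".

Evaluate Δρ/ρ₀ = −αΔT + βΔS across each adjacent pair:
  19–53 m: −αΔT+βΔS = −(1.7 × 10⁻⁴)(-6.9)+(8.2 × 10⁻⁴)(-0.67) = 6.2 × 10⁻⁴ → stable
  53–78 m: −αΔT+βΔS = −(1.7 × 10⁻⁴)(+3.9)+(8.2 × 10⁻⁴)(-1.11) = -1.6 × 10⁻³ → UNSTABLE
  78–155 m: −αΔT+βΔS = −(1.7 × 10⁻⁴)(-6.9)+(8.2 × 10⁻⁴)(+0.12) = 1.3 × 10⁻³ → stable
  155–193 m: −αΔT+βΔS = −(1.7 × 10⁻⁴)(-0.1)+(8.2 × 10⁻⁴)(+0.82) = 6.9 × 10⁻⁴ → stable
The 53–78 m interval has Δρ < 0: lighter water underlies denser water.

53–78 m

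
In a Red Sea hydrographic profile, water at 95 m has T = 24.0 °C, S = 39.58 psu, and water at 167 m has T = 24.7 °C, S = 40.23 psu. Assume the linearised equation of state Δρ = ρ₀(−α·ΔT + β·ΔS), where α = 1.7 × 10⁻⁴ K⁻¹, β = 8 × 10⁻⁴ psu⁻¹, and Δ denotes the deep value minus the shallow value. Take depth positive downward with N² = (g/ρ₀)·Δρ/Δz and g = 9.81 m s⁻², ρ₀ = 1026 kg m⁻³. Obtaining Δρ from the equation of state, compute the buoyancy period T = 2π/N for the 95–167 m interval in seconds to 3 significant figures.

850 s

ΔT = +0.7 K, ΔS = +0.65 psu (deep − shallow).
Δρ/ρ₀ = −αΔT + βΔS = -1.19 × 10⁻⁴ + 5.20 × 10⁻⁴ = 4.01 × 10⁻⁴, so Δρ ≈ 0.4114 kg m⁻³.
N² = (g/ρ₀)·Δρ/Δz = g·(Δρ/ρ₀)/Δz = 9.81 × 4.01 × 10⁻⁴ / 72 = 5.4636 × 10⁻⁵ s⁻².
N = √(5.4636 × 10⁻⁵) = 7.3916 × 10⁻³ rad s⁻¹ → T = 2π/N = 850.04 s ≈ 850 s.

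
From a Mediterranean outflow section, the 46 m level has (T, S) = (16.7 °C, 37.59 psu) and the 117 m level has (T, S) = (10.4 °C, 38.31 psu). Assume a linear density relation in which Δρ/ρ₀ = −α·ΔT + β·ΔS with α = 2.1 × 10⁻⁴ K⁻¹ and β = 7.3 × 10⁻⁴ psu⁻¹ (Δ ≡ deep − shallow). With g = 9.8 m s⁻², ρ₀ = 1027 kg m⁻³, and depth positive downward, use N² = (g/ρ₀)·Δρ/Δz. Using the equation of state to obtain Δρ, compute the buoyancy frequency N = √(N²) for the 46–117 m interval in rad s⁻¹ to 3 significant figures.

ΔT = -6.3 K, ΔS = +0.72 psu (deep − shallow).
Δρ/ρ₀ = −αΔT + βΔS = 1.323 × 10⁻³ + 5.256 × 10⁻⁴ = 1.8486 × 10⁻³, so Δρ ≈ 1.899 kg m⁻³.
N² = (g/ρ₀)·Δρ/Δz = g·(Δρ/ρ₀)/Δz = 9.8 × 1.8486 × 10⁻³ / 71 = 2.5516 × 10⁻⁴ s⁻².
N = √(2.5516 × 10⁻⁴) = 0.015974 rad s⁻¹ ≈ 0.0160 rad s⁻¹.

0.0160 rad s⁻¹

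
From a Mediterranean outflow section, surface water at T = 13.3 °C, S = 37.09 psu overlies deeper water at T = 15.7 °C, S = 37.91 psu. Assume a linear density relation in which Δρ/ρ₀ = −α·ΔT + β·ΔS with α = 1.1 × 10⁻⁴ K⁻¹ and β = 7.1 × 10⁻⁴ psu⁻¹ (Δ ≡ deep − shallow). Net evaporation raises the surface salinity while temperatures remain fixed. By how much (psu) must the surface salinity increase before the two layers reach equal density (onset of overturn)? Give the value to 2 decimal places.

Neutral buoyancy requires −α(T_deep − T_surf) + β(S_deep − S_surf′) = 0.
S_surf′ = S_deep − (α/β)·ΔT = 37.91 − (1.1 × 10⁻⁴/7.1 × 10⁻⁴)·(+2.4) = 37.5382 psu.
Increase required: 37.5382 − 37.09 = 0.4482 psu.

0.45 psu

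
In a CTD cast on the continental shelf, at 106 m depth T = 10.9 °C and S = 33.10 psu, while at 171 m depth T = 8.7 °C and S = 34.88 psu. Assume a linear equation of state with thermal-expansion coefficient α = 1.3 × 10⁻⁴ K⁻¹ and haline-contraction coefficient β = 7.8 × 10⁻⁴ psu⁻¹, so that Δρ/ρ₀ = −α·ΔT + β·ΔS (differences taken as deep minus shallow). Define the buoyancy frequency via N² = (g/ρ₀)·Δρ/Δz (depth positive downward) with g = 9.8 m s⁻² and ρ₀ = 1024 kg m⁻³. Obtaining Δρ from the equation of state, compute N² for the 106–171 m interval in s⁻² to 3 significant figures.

ΔT = -2.2 K, ΔS = +1.78 psu (deep − shallow).
Δρ/ρ₀ = −αΔT + βΔS = 2.86 × 10⁻⁴ + 1.3884 × 10⁻³ = 1.6744 × 10⁻³, so Δρ ≈ 1.715 kg m⁻³.
N² = (g/ρ₀)·Δρ/Δz = g·(Δρ/ρ₀)/Δz = 9.8 × 1.6744 × 10⁻³ / 65 = 2.5245 × 10⁻⁴ s⁻² ≈ 2.52 × 10⁻⁴ s⁻².

2.52 × 10⁻⁴ s⁻²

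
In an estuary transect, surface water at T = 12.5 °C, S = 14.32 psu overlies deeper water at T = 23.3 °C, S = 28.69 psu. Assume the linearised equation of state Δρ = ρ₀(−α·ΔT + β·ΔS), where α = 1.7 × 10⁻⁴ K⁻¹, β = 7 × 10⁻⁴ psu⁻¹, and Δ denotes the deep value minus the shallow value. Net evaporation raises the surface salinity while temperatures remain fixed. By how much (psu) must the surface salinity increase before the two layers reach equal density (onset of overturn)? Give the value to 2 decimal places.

Neutral buoyancy requires −α(T_deep − T_surf) + β(S_deep − S_surf′) = 0.
S_surf′ = S_deep − (α/β)·ΔT = 28.69 − (1.7 × 10⁻⁴/7 × 10⁻⁴)·(+10.8) = 26.0671 psu.
Increase required: 26.0671 − 14.32 = 11.7471 psu.

11.75 psu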